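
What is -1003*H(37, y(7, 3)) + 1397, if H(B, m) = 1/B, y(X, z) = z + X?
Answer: 50686/37 ≈ 1369.9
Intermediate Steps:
y(X, z) = X + z
-1003*H(37, y(7, 3)) + 1397 = -1003/37 + 1397 = 50686/37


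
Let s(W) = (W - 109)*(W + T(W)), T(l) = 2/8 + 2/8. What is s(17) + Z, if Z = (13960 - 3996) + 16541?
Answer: 24895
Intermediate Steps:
T(l) = ½ (T(l) = 2*(⅛) + 2*(⅛) = ¼ + ¼ = ½)
Z = 26505 (Z = 9964 + 16541 = 26505)
s(W) = (½ + W)*(-109 + W) (s(W) = (W - 109)*(W + ½) = (-109 + W)*(½ + W) = (½ + W)*(-109 + W))
s(17) + Z = (-109/2 + 17² - 217/2*17) + 26505 = (-109/2 + 289 - 3689/2) + 26505 = -1610 + 26505 = 24895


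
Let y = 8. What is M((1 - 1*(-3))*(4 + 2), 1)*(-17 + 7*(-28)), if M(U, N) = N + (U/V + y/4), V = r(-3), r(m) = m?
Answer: 1065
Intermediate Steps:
V = -3
M(U, N) = 2 + N - U/3 (M(U, N) = N + (U/(-3) + 8/4) = N + (U*(-1/3) + 8*(1/4)) = N + (-U/3 + 2) = N + (2 - U/3) = 2 + N - U/3)
M((1 - 1*(-3))*(4 + 2), 1)*(-17 + 7*(-28)) = (2 + 1 - (1 - 1*(-3))*(4 + 2)/3)*(-17 + 7*(-28)) = (2 + 1 - (1 + 3)*6/3)*(-17 - 196) = (2 + 1 - 4*6/3)*(-213) = (2 + 1 - 1/3*24)*(-213) = (2 + 1 - 8)*(-213) = -5*(-213) = 1065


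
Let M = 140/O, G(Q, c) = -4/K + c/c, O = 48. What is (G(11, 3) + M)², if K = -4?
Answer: 3481/144 ≈ 24.174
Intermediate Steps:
G(Q, c) = 2 (G(Q, c) = -4/(-4) + c/c = -4*(-¼) + 1 = 1 + 1 = 2)
M = 35/12 (M = 140/48 = 140*(1/48) = 35/12 ≈ 2.9167)
(G(11, 3) + M)² = (2 + 35/12)² = (59/12)² = 3481/144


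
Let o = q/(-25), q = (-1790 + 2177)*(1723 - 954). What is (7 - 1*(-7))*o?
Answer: -4166442/25 ≈ -1.6666e+5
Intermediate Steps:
q = 297603 (q = 387*769 = 297603)
o = -297603/25 (o = 297603/(-25) = 297603*(-1/25) = -297603/25 ≈ -11904.)
(7 - 1*(-7))*o = (7 - 1*(-7))*(-297603/25) = (7 + 7)*(-297603/25) = 14*(-297603/25) = -4166442/25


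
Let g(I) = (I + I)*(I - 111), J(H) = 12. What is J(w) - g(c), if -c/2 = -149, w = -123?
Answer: -111440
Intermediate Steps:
c = 298 (c = -2*(-149) = 298)
g(I) = 2*I*(-111 + I) (g(I) = (2*I)*(-111 + I) = 2*I*(-111 + I))
J(w) - g(c) = 12 - 2*298*(-111 + 298) = 12 - 2*298*187 = 12 - 1*111452 = 12 - 111452 = -111440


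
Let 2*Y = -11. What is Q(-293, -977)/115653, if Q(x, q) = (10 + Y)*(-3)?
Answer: -9/77102 ≈ -0.00011673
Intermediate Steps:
Y = -11/2 (Y = (½)*(-11) = -11/2 ≈ -5.5000)
Q(x, q) = -27/2 (Q(x, q) = (10 - 11/2)*(-3) = (9/2)*(-3) = -27/2)
Q(-293, -977)/115653 = -27/2/115653 = -27/2*1/115653 = -9/77102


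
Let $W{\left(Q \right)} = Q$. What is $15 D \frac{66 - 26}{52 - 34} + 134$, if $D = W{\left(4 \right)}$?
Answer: $\frac{802}{3} \approx 267.33$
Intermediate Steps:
$D = 4$
$15 D \frac{66 - 26}{52 - 34} + 134 = 15 \cdot 4 \frac{66 - 26}{52 - 34} + 134 = 60 \cdot \frac{40}{18} + 134 = 60 \cdot 40 \cdot \frac{1}{18} + 134 = 60 \cdot \frac{20}{9} + 134 = \frac{400}{3} + 134 = \frac{802}{3}$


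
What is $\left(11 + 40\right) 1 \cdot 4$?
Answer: $204$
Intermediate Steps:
$\left(11 + 40\right) 1 \cdot 4 = 51 \cdot 4 = 204$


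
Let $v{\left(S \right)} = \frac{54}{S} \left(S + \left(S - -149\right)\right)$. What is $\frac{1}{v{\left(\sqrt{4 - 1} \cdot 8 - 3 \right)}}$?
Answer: $- \frac{271}{354258} + \frac{596 \sqrt{3}}{531387} \approx 0.0011777$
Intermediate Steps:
$v{\left(S \right)} = \frac{54 \left(149 + 2 S\right)}{S}$ ($v{\left(S \right)} = \frac{54}{S} \left(S + \left(S + 149\right)\right) = \frac{54}{S} \left(S + \left(149 + S\right)\right) = \frac{54}{S} \left(149 + 2 S\right) = \frac{54 \left(149 + 2 S\right)}{S}$)
$\frac{1}{v{\left(\sqrt{4 - 1} \cdot 8 - 3 \right)}} = \frac{1}{108 + \frac{8046}{\sqrt{4 - 1} \cdot 8 - 3}} = \frac{1}{108 + \frac{8046}{\sqrt{3} \cdot 8 - 3}} = \frac{1}{108 + \frac{8046}{8 \sqrt{3} - 3}} = \frac{1}{108 + \frac{8046}{-3 + 8 \sqrt{3}}}$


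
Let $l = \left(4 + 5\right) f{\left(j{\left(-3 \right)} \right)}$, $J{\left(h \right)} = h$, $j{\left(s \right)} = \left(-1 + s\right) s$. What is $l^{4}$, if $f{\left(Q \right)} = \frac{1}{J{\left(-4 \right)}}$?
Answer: $\frac{6561}{256} \approx 25.629$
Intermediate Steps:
$j{\left(s \right)} = s \left(-1 + s\right)$
$f{\left(Q \right)} = - \frac{1}{4}$ ($f{\left(Q \right)} = \frac{1}{-4} = - \frac{1}{4}$)
$l = - \frac{9}{4}$ ($l = \left(4 + 5\right) \left(- \frac{1}{4}\right) = 9 \left(- \frac{1}{4}\right) = - \frac{9}{4} \approx -2.25$)
$l^{4} = \left(- \frac{9}{4}\right)^{4} = \frac{6561}{256}$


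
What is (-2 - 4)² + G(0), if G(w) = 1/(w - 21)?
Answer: 755/21 ≈ 35.952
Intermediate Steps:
G(w) = 1/(-21 + w)
(-2 - 4)² + G(0) = (-2 - 4)² + 1/(-21 + 0) = (-6)² + 1/(-21) = 36 - 1/21 = 755/21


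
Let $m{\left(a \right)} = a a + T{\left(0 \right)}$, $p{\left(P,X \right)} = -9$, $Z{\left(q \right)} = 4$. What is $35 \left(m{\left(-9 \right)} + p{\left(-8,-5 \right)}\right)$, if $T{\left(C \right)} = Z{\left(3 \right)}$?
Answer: $2660$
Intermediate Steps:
$T{\left(C \right)} = 4$
$m{\left(a \right)} = 4 + a^{2}$ ($m{\left(a \right)} = a a + 4 = a^{2} + 4 = 4 + a^{2}$)
$35 \left(m{\left(-9 \right)} + p{\left(-8,-5 \right)}\right) = 35 \left(\left(4 + \left(-9\right)^{2}\right) - 9\right) = 35 \left(\left(4 + 81\right) - 9\right) = 35 \left(85 - 9\right) = 35 \cdot 76 = 2660$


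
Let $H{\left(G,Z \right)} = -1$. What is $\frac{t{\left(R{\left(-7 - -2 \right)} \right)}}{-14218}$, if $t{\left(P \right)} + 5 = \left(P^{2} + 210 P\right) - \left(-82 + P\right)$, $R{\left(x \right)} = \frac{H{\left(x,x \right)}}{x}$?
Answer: $- \frac{2971}{355450} \approx -0.0083584$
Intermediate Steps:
$R{\left(x \right)} = - \frac{1}{x}$
$t{\left(P \right)} = 77 + P^{2} + 209 P$ ($t{\left(P \right)} = -5 - \left(-82 - P^{2} - 209 P\right) = -5 + \left(82 + P^{2} + 209 P\right) = 77 + P^{2} + 209 P$)
$\frac{t{\left(R{\left(-7 - -2 \right)} \right)}}{-14218} = \frac{77 + \left(- \frac{1}{-7 - -2}\right)^{2} + 209 \left(- \frac{1}{-7 - -2}\right)}{-14218} = \left(77 + \left(- \frac{1}{-7 + 2}\right)^{2} + 209 \left(- \frac{1}{-7 + 2}\right)\right) \left(- \frac{1}{14218}\right) = \left(77 + \left(- \frac{1}{-5}\right)^{2} + 209 \left(- \frac{1}{-5}\right)\right) \left(- \frac{1}{14218}\right) = \left(77 + \left(\left(-1\right) \left(- \frac{1}{5}\right)\right)^{2} + 209 \left(\left(-1\right) \left(- \frac{1}{5}\right)\right)\right) \left(- \frac{1}{14218}\right) = \left(77 + \left(\frac{1}{5}\right)^{2} + 209 \cdot \frac{1}{5}\right) \left(- \frac{1}{14218}\right) = \left(77 + \frac{1}{25} + \frac{209}{5}\right) \left(- \frac{1}{14218}\right) = \frac{2971}{25} \left(- \frac{1}{14218}\right) = - \frac{2971}{355450}$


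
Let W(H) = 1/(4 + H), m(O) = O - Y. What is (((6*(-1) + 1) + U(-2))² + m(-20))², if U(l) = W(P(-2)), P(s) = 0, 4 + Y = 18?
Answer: 33489/256 ≈ 130.82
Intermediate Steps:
Y = 14 (Y = -4 + 18 = 14)
m(O) = -14 + O (m(O) = O - 1*14 = O - 14 = -14 + O)
U(l) = ¼ (U(l) = 1/(4 + 0) = 1/4 = ¼)
(((6*(-1) + 1) + U(-2))² + m(-20))² = (((6*(-1) + 1) + ¼)² + (-14 - 20))² = (((-6 + 1) + ¼)² - 34)² = ((-5 + ¼)² - 34)² = ((-19/4)² - 34)² = (361/16 - 34)² = (-183/16)² = 33489/256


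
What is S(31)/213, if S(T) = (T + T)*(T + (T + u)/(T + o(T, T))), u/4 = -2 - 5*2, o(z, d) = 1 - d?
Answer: 868/213 ≈ 4.0751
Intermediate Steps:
u = -48 (u = 4*(-2 - 5*2) = 4*(-2 - 10) = 4*(-12) = -48)
S(T) = 2*T*(-48 + 2*T) (S(T) = (T + T)*(T + (T - 48)/(T + (1 - T))) = (2*T)*(T + (-48 + T)/1) = (2*T)*(T + (-48 + T)*1) = (2*T)*(T + (-48 + T)) = (2*T)*(-48 + 2*T) = 2*T*(-48 + 2*T))
S(31)/213 = (4*31*(-24 + 31))/213 = (4*31*7)*(1/213) = 868*(1/213) = 868/213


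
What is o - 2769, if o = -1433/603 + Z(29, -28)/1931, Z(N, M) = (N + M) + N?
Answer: -3226953250/1164393 ≈ -2771.4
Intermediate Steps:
Z(N, M) = M + 2*N (Z(N, M) = (M + N) + N = M + 2*N)
o = -2749033/1164393 (o = -1433/603 + (-28 + 2*29)/1931 = -1433*1/603 + (-28 + 58)*(1/1931) = -1433/603 + 30*(1/1931) = -1433/603 + 30/1931 = -2749033/1164393 ≈ -2.3609)
o - 2769 = -2749033/1164393 - 2769 = -3226953250/1164393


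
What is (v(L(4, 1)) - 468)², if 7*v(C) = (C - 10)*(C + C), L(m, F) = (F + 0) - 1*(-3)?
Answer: 11048976/49 ≈ 2.2549e+5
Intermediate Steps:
L(m, F) = 3 + F (L(m, F) = F + 3 = 3 + F)
v(C) = 2*C*(-10 + C)/7 (v(C) = ((C - 10)*(C + C))/7 = ((-10 + C)*(2*C))/7 = (2*C*(-10 + C))/7 = 2*C*(-10 + C)/7)
(v(L(4, 1)) - 468)² = (2*(3 + 1)*(-10 + (3 + 1))/7 - 468)² = ((2/7)*4*(-10 + 4) - 468)² = ((2/7)*4*(-6) - 468)² = (-48/7 - 468)² = (-3324/7)² = 11048976/49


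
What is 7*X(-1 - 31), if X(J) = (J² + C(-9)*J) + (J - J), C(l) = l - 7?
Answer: 10752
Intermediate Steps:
C(l) = -7 + l
X(J) = J² - 16*J (X(J) = (J² + (-7 - 9)*J) + (J - J) = (J² - 16*J) + 0 = J² - 16*J)
7*X(-1 - 31) = 7*((-1 - 31)*(-16 + (-1 - 31))) = 7*(-32*(-16 - 32)) = 7*(-32*(-48)) = 7*1536 = 10752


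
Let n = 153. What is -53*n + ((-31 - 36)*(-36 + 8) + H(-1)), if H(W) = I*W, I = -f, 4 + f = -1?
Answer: -6238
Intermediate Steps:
f = -5 (f = -4 - 1 = -5)
I = 5 (I = -1*(-5) = 5)
H(W) = 5*W
-53*n + ((-31 - 36)*(-36 + 8) + H(-1)) = -53*153 + ((-31 - 36)*(-36 + 8) + 5*(-1)) = -8109 + (-67*(-28) - 5) = -8109 + (1876 - 5) = -8109 + 1871 = -6238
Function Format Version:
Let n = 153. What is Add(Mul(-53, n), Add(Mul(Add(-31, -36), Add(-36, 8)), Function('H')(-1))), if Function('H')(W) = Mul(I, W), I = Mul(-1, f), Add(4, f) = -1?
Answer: -6238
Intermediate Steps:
f = -5 (f = Add(-4, -1) = -5)
I = 5 (I = Mul(-1, -5) = 5)
Function('H')(W) = Mul(5, W)
Add(Mul(-53, n), Add(Mul(Add(-31, -36), Add(-36, 8)), Function('H')(-1))) = Add(Mul(-53, 153), Add(Mul(Add(-31, -36), Add(-36, 8)), Mul(5, -1))) = Add(-8109, Add(Mul(-67, -28), -5)) = Add(-8109, Add(1876, -5)) = Add(-8109, 1871) = -6238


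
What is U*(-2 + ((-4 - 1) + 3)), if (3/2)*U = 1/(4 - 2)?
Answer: -4/3 ≈ -1.3333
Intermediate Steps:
U = ⅓ (U = 2/(3*(4 - 2)) = (⅔)/2 = (⅔)*(½) = ⅓ ≈ 0.33333)
U*(-2 + ((-4 - 1) + 3)) = (-2 + ((-4 - 1) + 3))/3 = (-2 + (-5 + 3))/3 = (-2 - 2)/3 = (⅓)*(-4) = -4/3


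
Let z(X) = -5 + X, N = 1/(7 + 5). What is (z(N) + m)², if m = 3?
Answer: 529/144 ≈ 3.6736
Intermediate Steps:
N = 1/12 ≈ 0.083333
(z(N) + m)² = ((-5 + 1/12) + 3)² = (-59/12 + 3)² = (-23/12)² = 529/144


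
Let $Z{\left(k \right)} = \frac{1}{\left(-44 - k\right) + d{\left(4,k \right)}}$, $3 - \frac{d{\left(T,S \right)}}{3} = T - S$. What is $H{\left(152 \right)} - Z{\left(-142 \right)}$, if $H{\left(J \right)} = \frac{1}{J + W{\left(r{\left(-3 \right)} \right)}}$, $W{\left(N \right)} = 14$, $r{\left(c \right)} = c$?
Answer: $\frac{497}{54946} \approx 0.0090452$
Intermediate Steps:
$d{\left(T,S \right)} = 9 - 3 T + 3 S$ ($d{\left(T,S \right)} = 9 - 3 \left(T - S\right) = 9 + \left(- 3 T + 3 S\right) = 9 - 3 T + 3 S$)
$H{\left(J \right)} = \frac{1}{14 + J}$ ($H{\left(J \right)} = \frac{1}{J + 14} = \frac{1}{14 + J}$)
$Z{\left(k \right)} = \frac{1}{-47 + 2 k}$ ($Z{\left(k \right)} = \frac{1}{\left(-44 - k\right) + \left(9 - 12 + 3 k\right)} = \frac{1}{\left(-44 - k\right) + \left(-3 + 3 k\right)} = \frac{1}{-47 + 2 k}$)
$H{\left(152 \right)} - Z{\left(-142 \right)} = \frac{1}{14 + 152} - \frac{1}{-47 + 2 \left(-142\right)} = \frac{1}{166} - \frac{1}{-47 - 284} = \frac{1}{166} - \frac{1}{-331} = \frac{1}{166} - - \frac{1}{331} = \frac{1}{166} + \frac{1}{331} = \frac{497}{54946}$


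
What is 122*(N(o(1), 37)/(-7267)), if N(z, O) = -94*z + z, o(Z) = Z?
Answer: 11346/7267 ≈ 1.5613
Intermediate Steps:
N(z, O) = -93*z
122*(N(o(1), 37)/(-7267)) = 122*(-93*1/(-7267)) = 122*(-93*(-1/7267)) = 122*(93/7267) = 11346/7267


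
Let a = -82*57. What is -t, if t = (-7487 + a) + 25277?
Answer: -13116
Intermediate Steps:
a = -4674
t = 13116 (t = (-7487 - 4674) + 25277 = -12161 + 25277 = 13116)
-t = -1*13116 = -13116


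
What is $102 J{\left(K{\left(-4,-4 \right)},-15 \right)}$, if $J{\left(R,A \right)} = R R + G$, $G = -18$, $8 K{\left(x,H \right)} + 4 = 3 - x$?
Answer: $- \frac{58293}{32} \approx -1821.7$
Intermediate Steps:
$K{\left(x,H \right)} = - \frac{1}{8} - \frac{x}{8}$ ($K{\left(x,H \right)} = - \frac{1}{2} + \frac{3 - x}{8} = - \frac{1}{2} - \left(- \frac{3}{8} + \frac{x}{8}\right) = - \frac{1}{8} - \frac{x}{8}$)
$J{\left(R,A \right)} = -18 + R^{2}$ ($J{\left(R,A \right)} = R R - 18 = R^{2} - 18 = -18 + R^{2}$)
$102 J{\left(K{\left(-4,-4 \right)},-15 \right)} = 102 \left(-18 + \left(- \frac{1}{8} - - \frac{1}{2}\right)^{2}\right) = 102 \left(-18 + \left(- \frac{1}{8} + \frac{1}{2}\right)^{2}\right) = 102 \left(-18 + \left(\frac{3}{8}\right)^{2}\right) = 102 \left(-18 + \frac{9}{64}\right) = 102 \left(- \frac{1143}{64}\right) = - \frac{58293}{32}$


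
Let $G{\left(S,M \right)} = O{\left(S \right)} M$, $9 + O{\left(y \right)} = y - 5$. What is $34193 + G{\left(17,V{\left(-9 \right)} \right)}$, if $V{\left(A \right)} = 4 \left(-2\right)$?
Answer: $34169$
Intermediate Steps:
$V{\left(A \right)} = -8$
$O{\left(y \right)} = -14 + y$ ($O{\left(y \right)} = -9 + \left(y - 5\right) = -9 + \left(-5 + y\right) = -14 + y$)
$G{\left(S,M \right)} = M \left(-14 + S\right)$ ($G{\left(S,M \right)} = \left(-14 + S\right) M = M \left(-14 + S\right)$)
$34193 + G{\left(17,V{\left(-9 \right)} \right)} = 34193 - 8 \left(-14 + 17\right) = 34193 - 24 = 34169$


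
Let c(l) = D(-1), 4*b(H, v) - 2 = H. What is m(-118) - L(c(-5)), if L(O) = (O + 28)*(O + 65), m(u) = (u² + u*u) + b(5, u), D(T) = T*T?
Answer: 103743/4 ≈ 25936.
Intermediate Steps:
b(H, v) = ½ + H/4
D(T) = T²
c(l) = 1 (c(l) = (-1)² = 1)
m(u) = 7/4 + 2*u² (m(u) = (u² + u*u) + (½ + (¼)*5) = (u² + u²) + (½ + 5/4) = 2*u² + 7/4 = 7/4 + 2*u²)
L(O) = (28 + O)*(65 + O)
m(-118) - L(c(-5)) = (7/4 + 2*(-118)²) - (1820 + 1² + 93*1) = (7/4 + 2*13924) - (1820 + 1 + 93) = (7/4 + 27848) - 1*1914 = 111399/4 - 1914 = 103743/4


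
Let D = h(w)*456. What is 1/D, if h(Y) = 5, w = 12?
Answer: 1/2280 ≈ 0.00043860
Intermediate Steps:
D = 2280 (D = 5*456 = 2280)
1/D = 1/2280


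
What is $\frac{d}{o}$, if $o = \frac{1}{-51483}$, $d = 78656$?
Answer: $-4049446848$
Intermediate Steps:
$o = - \frac{1}{51483} \approx -1.9424 \cdot 10^{-5}$
$\frac{d}{o} = \frac{78656}{- \frac{1}{51483}} = 78656 \left(-51483\right) = -4049446848$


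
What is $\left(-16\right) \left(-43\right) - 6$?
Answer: $682$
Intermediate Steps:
$\left(-16\right) \left(-43\right) - 6 = 688 - 6 = 682$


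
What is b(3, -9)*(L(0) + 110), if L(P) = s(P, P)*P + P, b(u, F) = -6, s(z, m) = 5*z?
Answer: -660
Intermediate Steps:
L(P) = P + 5*P² (L(P) = (5*P)*P + P = 5*P² + P = P + 5*P²)
b(3, -9)*(L(0) + 110) = -6*(0*(1 + 5*0) + 110) = -6*(0*(1 + 0) + 110) = -6*(0*1 + 110) = -6*(0 + 110) = -6*110 = -660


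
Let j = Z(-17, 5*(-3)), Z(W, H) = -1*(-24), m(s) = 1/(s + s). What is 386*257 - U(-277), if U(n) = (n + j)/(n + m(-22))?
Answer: 1209162046/12189 ≈ 99201.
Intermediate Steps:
m(s) = 1/(2*s)
Z(W, H) = 24
j = 24
U(n) = (24 + n)/(-1/44 + n) (U(n) = (n + 24)/(n + (1/2)/(-22)) = (24 + n)/(n + (1/2)*(-1/22)) = (24 + n)/(n - 1/44) = (24 + n)/(-1/44 + n))
386*257 - U(-277) = 386*257 - 44*(24 - 277)/(-1 + 44*(-277)) = 99202 - 44*(-253)/(-1 - 12188) = 99202 - 44*(-253)/(-12189) = 99202 - 44*(-1)*(-253)/12189 = 99202 - 1*11132/12189 = 99202 - 11132/12189 = 1209162046/12189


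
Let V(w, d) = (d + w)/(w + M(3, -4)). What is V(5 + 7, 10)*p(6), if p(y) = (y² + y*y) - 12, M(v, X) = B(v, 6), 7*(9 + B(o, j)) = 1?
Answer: 420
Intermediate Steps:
B(o, j) = -62/7 (B(o, j) = -9 + (⅐)*1 = -9 + ⅐ = -62/7)
M(v, X) = -62/7
V(w, d) = (d + w)/(-62/7 + w) (V(w, d) = (d + w)/(w - 62/7) = (d + w)/(-62/7 + w))
p(y) = -12 + 2*y² (p(y) = (y² + y²) - 12 = 2*y² - 12 = -12 + 2*y²)
V(5 + 7, 10)*p(6) = (7*(10 + (5 + 7))/(-62 + 7*(5 + 7)))*(-12 + 2*6²) = (7*(10 + 12)/(-62 + 7*12))*(-12 + 2*36) = (7*22/(-62 + 84))*(-12 + 72) = (7*22/22)*60 = (7*(1/22)*22)*60 = 7*60 = 420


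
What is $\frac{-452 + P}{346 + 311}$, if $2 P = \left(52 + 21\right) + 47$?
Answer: $- \frac{392}{657} \approx -0.59665$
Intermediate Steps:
$P = 60$ ($P = \frac{\left(52 + 21\right) + 47}{2} = \frac{73 + 47}{2} = \frac{1}{2} \cdot 120 = 60$)
$\frac{-452 + P}{346 + 311} = \frac{-452 + 60}{346 + 311} = - \frac{392}{657}$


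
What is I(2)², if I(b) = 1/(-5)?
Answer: 1/25 ≈ 0.040000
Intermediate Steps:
I(b) = -⅕ (I(b) = 1*(-⅕) = -⅕)
I(2)² = (-⅕)² = 1/25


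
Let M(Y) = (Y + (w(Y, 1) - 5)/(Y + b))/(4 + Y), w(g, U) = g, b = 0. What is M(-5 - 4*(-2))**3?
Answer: 1/27 ≈ 0.037037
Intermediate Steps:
M(Y) = (Y + (-5 + Y)/Y)/(4 + Y) (M(Y) = (Y + (Y - 5)/(Y + 0))/(4 + Y) = (Y + (-5 + Y)/Y)/(4 + Y))
M(-5 - 4*(-2))**3 = ((-5 + (-5 - 4*(-2)) + (-5 - 4*(-2))**2)/((-5 - 4*(-2))*(4 + (-5 - 4*(-2)))))**3 = ((-5 + (-5 + 8) + (-5 + 8)**2)/((-5 + 8)*(4 + (-5 + 8))))**3 = ((-5 + 3 + 3**2)/(3*(4 + 3)))**3 = ((1/3)*(-5 + 3 + 9)/7)**3 = ((1/3)*(1/7)*7)**3 = (1/3)**3 = 1/27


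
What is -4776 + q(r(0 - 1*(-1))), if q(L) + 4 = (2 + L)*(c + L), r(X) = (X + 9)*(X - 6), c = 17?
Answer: -3196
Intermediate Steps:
r(X) = (-6 + X)*(9 + X) (r(X) = (9 + X)*(-6 + X) = (-6 + X)*(9 + X))
q(L) = -4 + (2 + L)*(17 + L)
-4776 + q(r(0 - 1*(-1))) = -4776 + (30 + (-54 + (0 - 1*(-1))² + 3*(0 - 1*(-1)))² + 19*(-54 + (0 - 1*(-1))² + 3*(0 - 1*(-1)))) = -4776 + (30 + (-54 + (0 + 1)² + 3*(0 + 1))² + 19*(-54 + (0 + 1)² + 3*(0 + 1))) = -4776 + (30 + (-54 + 1² + 3*1)² + 19*(-54 + 1² + 3*1)) = -4776 + (30 + (-54 + 1 + 3)² + 19*(-54 + 1 + 3)) = -4776 + (30 + (-50)² + 19*(-50)) = -4776 + (30 + 2500 - 950) = -4776 + 1580 = -3196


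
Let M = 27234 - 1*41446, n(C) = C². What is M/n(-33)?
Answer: -1292/99 ≈ -13.051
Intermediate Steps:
M = -14212 (M = 27234 - 41446 = -14212)
M/n(-33) = -14212/((-33)²) = -14212/1089 = -14212*1/1089 = -1292/99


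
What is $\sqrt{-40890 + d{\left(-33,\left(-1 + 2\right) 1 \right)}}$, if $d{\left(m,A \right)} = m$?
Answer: $3 i \sqrt{4547} \approx 202.29 i$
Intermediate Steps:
$\sqrt{-40890 + d{\left(-33,\left(-1 + 2\right) 1 \right)}} = \sqrt{-40890 - 33} = \sqrt{-40923} = 3 i \sqrt{4547}$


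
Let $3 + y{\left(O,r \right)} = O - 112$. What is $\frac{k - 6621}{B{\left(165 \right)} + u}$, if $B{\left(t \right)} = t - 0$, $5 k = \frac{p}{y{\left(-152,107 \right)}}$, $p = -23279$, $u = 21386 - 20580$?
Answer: $- \frac{8815756}{1296285} \approx -6.8008$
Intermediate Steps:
$y{\left(O,r \right)} = -115 + O$ ($y{\left(O,r \right)} = -3 + \left(O - 112\right) = -3 + \left(-112 + O\right) = -115 + O$)
$u = 806$ ($u = 21386 - 20580 = 806$)
$k = \frac{23279}{1335}$ ($k = \frac{\left(-23279\right) \frac{1}{-115 - 152}}{5} = \frac{\left(-23279\right) \frac{1}{-267}}{5} = \frac{\left(-23279\right) \left(- \frac{1}{267}\right)}{5} = \frac{1}{5} \cdot \frac{23279}{267} = \frac{23279}{1335} \approx 17.437$)
$B{\left(t \right)} = t$ ($B{\left(t \right)} = t + 0 = t$)
$\frac{k - 6621}{B{\left(165 \right)} + u} = \frac{\frac{23279}{1335} - 6621}{165 + 806} = - \frac{8815756}{1335 \cdot 971} = \left(- \frac{8815756}{1335}\right) \frac{1}{971} = - \frac{8815756}{1296285}$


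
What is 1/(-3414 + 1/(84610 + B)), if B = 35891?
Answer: -120501/411390413 ≈ -0.00029291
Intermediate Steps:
1/(-3414 + 1/(84610 + B)) = 1/(-3414 + 1/(84610 + 35891)) = 1/(-3414 + 1/120501) = 1/(-411390413/120501) = -120501/411390413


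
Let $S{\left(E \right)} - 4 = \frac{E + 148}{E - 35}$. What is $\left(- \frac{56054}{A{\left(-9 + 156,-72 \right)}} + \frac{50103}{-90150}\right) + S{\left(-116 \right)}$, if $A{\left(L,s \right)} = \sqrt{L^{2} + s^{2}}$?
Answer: $\frac{14666749}{4537550} - \frac{56054 \sqrt{2977}}{8931} \approx -339.22$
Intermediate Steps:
$S{\left(E \right)} = 4 + \frac{148 + E}{-35 + E}$ ($S{\left(E \right)} = 4 + \frac{E + 148}{E - 35} = 4 + \frac{148 + E}{-35 + E}$)
$\left(- \frac{56054}{A{\left(-9 + 156,-72 \right)}} + \frac{50103}{-90150}\right) + S{\left(-116 \right)} = \left(- \frac{56054}{\sqrt{\left(-9 + 156\right)^{2} + \left(-72\right)^{2}}} + \frac{50103}{-90150}\right) + \frac{8 + 5 \left(-116\right)}{-35 - 116} = \left(- \frac{56054}{\sqrt{147^{2} + 5184}} + 50103 \left(- \frac{1}{90150}\right)\right) + \frac{8 - 580}{-151} = \left(- \frac{56054}{\sqrt{21609 + 5184}} - \frac{16701}{30050}\right) - - \frac{572}{151} = \left(- \frac{56054}{\sqrt{26793}} - \frac{16701}{30050}\right) + \frac{572}{151} = \left(- \frac{56054}{3 \sqrt{2977}} - \frac{16701}{30050}\right) + \frac{572}{151} = \left(- 56054 \frac{\sqrt{2977}}{8931} - \frac{16701}{30050}\right) + \frac{572}{151} = \left(- \frac{56054 \sqrt{2977}}{8931} - \frac{16701}{30050}\right) + \frac{572}{151} = \left(- \frac{16701}{30050} - \frac{56054 \sqrt{2977}}{8931}\right) + \frac{572}{151} = \frac{14666749}{4537550} - \frac{56054 \sqrt{2977}}{8931}$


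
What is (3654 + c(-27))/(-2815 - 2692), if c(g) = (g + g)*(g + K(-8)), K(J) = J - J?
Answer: -5112/5507 ≈ -0.92827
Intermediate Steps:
K(J) = 0
c(g) = 2*g² (c(g) = (g + g)*(g + 0) = (2*g)*g = 2*g²)
(3654 + c(-27))/(-2815 - 2692) = (3654 + 2*(-27)²)/(-2815 - 2692) = (3654 + 2*729)/(-5507) = (3654 + 1458)*(-1/5507) = 5112*(-1/5507) = -5112/5507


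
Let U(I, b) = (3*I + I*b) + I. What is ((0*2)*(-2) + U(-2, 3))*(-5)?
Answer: 70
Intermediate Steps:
U(I, b) = 4*I + I*b
((0*2)*(-2) + U(-2, 3))*(-5) = ((0*2)*(-2) - 2*(4 + 3))*(-5) = (0*(-2) - 2*7)*(-5) = (0 - 14)*(-5) = -14*(-5) = 70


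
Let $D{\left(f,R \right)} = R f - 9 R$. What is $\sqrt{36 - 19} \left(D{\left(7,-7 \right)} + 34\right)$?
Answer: $48 \sqrt{17} \approx 197.91$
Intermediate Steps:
$D{\left(f,R \right)} = - 9 R + R f$
$\sqrt{36 - 19} \left(D{\left(7,-7 \right)} + 34\right) = \sqrt{36 - 19} \left(- 7 \left(-9 + 7\right) + 34\right) = \sqrt{17} \left(\left(-7\right) \left(-2\right) + 34\right) = \sqrt{17} \left(14 + 34\right) = \sqrt{17} \cdot 48 = 48 \sqrt{17}$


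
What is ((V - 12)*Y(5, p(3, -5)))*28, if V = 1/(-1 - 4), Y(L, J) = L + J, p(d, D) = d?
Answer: -13664/5 ≈ -2732.8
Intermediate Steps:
Y(L, J) = J + L
V = -⅕ (V = 1/(-5) = -⅕ ≈ -0.20000)
((V - 12)*Y(5, p(3, -5)))*28 = ((-⅕ - 12)*(3 + 5))*28 = -61/5*8*28 = -488/5*28 = -13664/5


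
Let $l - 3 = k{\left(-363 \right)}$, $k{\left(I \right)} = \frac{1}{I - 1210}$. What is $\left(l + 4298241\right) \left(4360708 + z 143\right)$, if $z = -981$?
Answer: $\frac{2594079549635425}{143} \approx 1.814 \cdot 10^{13}$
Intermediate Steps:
$k{\left(I \right)} = \frac{1}{-1210 + I}$
$l = \frac{4718}{1573}$ ($l = 3 + \frac{1}{-1210 - 363} = 3 + \frac{1}{-1573} = 3 - \frac{1}{1573} = \frac{4718}{1573} \approx 2.9994$)
$\left(l + 4298241\right) \left(4360708 + z 143\right) = \left(\frac{4718}{1573} + 4298241\right) \left(4360708 - 140283\right) = \frac{6761137811 \left(4360708 - 140283\right)}{1573} = \frac{6761137811}{1573} \cdot 4220425 = \frac{2594079549635425}{143}$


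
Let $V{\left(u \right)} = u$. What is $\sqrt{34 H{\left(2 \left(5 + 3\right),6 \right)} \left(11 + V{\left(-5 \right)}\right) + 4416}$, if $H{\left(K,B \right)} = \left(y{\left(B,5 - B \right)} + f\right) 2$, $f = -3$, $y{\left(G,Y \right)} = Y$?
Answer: $4 \sqrt{174} \approx 52.764$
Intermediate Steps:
$H{\left(K,B \right)} = 4 - 2 B$ ($H{\left(K,B \right)} = \left(\left(5 - B\right) - 3\right) 2 = \left(2 - B\right) 2 = 4 - 2 B$)
$\sqrt{34 H{\left(2 \left(5 + 3\right),6 \right)} \left(11 + V{\left(-5 \right)}\right) + 4416} = \sqrt{34 \left(4 - 12\right) \left(11 - 5\right) + 4416} = \sqrt{34 \left(4 - 12\right) 6 + 4416} = \sqrt{34 \left(-8\right) 6 + 4416} = \sqrt{\left(-272\right) 6 + 4416} = \sqrt{-1632 + 4416} = \sqrt{2784} = 4 \sqrt{174}$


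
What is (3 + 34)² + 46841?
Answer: 48210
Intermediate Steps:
(3 + 34)² + 46841 = 37² + 46841 = 1369 + 46841 = 48210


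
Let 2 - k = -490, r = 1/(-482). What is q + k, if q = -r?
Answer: 237145/482 ≈ 492.00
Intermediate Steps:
r = -1/482 ≈ -0.0020747
k = 492 (k = 2 - 1*(-490) = 2 + 490 = 492)
q = 1/482 (q = -1*(-1/482) = 1/482 ≈ 0.0020747)
q + k = 1/482 + 492 = 237145/482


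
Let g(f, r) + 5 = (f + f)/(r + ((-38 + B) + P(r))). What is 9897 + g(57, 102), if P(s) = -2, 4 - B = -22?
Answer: 435305/44 ≈ 9893.3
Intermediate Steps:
B = 26 (B = 4 - 1*(-22) = 4 + 22 = 26)
g(f, r) = -5 + 2*f/(-14 + r) (g(f, r) = -5 + (f + f)/(r + ((-38 + 26) - 2)) = -5 + (2*f)/(r + (-12 - 2)) = -5 + (2*f)/(r - 14) = -5 + (2*f)/(-14 + r) = -5 + 2*f/(-14 + r))
9897 + g(57, 102) = 9897 + (70 - 5*102 + 2*57)/(-14 + 102) = 9897 + (70 - 510 + 114)/88 = 9897 + (1/88)*(-326) = 9897 - 163/44 = 435305/44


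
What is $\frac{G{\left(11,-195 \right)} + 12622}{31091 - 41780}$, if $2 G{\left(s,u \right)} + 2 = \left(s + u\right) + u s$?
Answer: $- \frac{22913}{21378} \approx -1.0718$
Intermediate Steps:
$G{\left(s,u \right)} = -1 + \frac{s}{2} + \frac{u}{2} + \frac{s u}{2}$ ($G{\left(s,u \right)} = -1 + \frac{\left(s + u\right) + u s}{2} = -1 + \frac{\left(s + u\right) + s u}{2} = -1 + \frac{s + u + s u}{2} = -1 + \left(\frac{s}{2} + \frac{u}{2} + \frac{s u}{2}\right) = -1 + \frac{s}{2} + \frac{u}{2} + \frac{s u}{2}$)
$\frac{G{\left(11,-195 \right)} + 12622}{31091 - 41780} = \frac{\left(-1 + \frac{1}{2} \cdot 11 + \frac{1}{2} \left(-195\right) + \frac{1}{2} \cdot 11 \left(-195\right)\right) + 12622}{31091 - 41780} = \frac{\left(-1 + \frac{11}{2} - \frac{195}{2} - \frac{2145}{2}\right) + 12622}{-10689} = \left(- \frac{2331}{2} + 12622\right) \left(- \frac{1}{10689}\right) = \frac{22913}{2} \left(- \frac{1}{10689}\right) = - \frac{22913}{21378}$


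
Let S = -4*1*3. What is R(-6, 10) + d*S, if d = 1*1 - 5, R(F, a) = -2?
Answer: 46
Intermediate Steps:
S = -12 (S = -4*3 = -12)
d = -4 (d = 1 - 5 = -4)
R(-6, 10) + d*S = -2 - 4*(-12) = -2 + 48 = 46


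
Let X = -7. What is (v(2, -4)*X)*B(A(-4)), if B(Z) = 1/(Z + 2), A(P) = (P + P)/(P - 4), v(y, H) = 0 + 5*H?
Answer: 140/3 ≈ 46.667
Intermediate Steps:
v(y, H) = 5*H
A(P) = 2*P/(-4 + P) (A(P) = (2*P)/(-4 + P) = 2*P/(-4 + P))
B(Z) = 1/(2 + Z)
(v(2, -4)*X)*B(A(-4)) = ((5*(-4))*(-7))/(2 + 2*(-4)/(-4 - 4)) = (-20*(-7))/(2 + 2*(-4)/(-8)) = 140/(2 + 2*(-4)*(-⅛)) = 140/(2 + 1) = 140/3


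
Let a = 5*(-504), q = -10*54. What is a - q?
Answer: -1980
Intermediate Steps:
q = -540
a = -2520
a - q = -2520 - 1*(-540) = -2520 + 540 = -1980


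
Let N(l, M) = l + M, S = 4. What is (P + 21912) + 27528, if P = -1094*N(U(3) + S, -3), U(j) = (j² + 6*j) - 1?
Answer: 19902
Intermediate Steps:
U(j) = -1 + j² + 6*j
N(l, M) = M + l
P = -29538 (P = -1094*(-3 + ((-1 + 3² + 6*3) + 4)) = -1094*(-3 + ((-1 + 9 + 18) + 4)) = -1094*(-3 + (26 + 4)) = -1094*(-3 + 30) = -1094*27 = -29538)
(P + 21912) + 27528 = (-29538 + 21912) + 27528 = -7626 + 27528 = 19902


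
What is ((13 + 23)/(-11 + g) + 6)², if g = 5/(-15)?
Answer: 2304/289 ≈ 7.9723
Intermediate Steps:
g = -⅓ (g = 5*(-1/15) = -⅓ ≈ -0.33333)
((13 + 23)/(-11 + g) + 6)² = ((13 + 23)/(-11 - ⅓) + 6)² = (36/(-34/3) + 6)² = (36*(-3/34) + 6)² = (-54/17 + 6)² = (48/17)² = 2304/289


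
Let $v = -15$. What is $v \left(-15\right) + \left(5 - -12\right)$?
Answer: $242$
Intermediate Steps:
$v \left(-15\right) + \left(5 - -12\right) = \left(-15\right) \left(-15\right) + \left(5 - -12\right) = 225 + \left(5 + 12\right) = 225 + 17 = 242$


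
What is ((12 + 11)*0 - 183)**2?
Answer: 33489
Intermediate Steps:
((12 + 11)*0 - 183)**2 = (23*0 - 183)**2 = (0 - 183)**2 = (-183)**2 = 33489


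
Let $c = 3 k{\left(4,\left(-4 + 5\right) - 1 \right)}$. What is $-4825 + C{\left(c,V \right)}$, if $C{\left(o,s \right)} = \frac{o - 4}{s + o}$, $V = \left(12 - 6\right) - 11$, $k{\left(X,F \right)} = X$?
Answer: $- \frac{33767}{7} \approx -4823.9$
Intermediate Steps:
$V = -5$ ($V = 6 - 11 = -5$)
$c = 12$ ($c = 3 \cdot 4 = 12$)
$C{\left(o,s \right)} = \frac{-4 + o}{o + s}$
$-4825 + C{\left(c,V \right)} = -4825 + \frac{-4 + 12}{12 - 5} = -4825 + \frac{1}{7} \cdot 8 = -4825 + \frac{8}{7} = - \frac{33767}{7}$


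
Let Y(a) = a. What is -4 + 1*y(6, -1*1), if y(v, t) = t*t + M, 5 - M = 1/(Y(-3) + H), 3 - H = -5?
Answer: 9/5 ≈ 1.8000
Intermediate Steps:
H = 8 (H = 3 - 1*(-5) = 3 + 5 = 8)
M = 24/5 (M = 5 - 1/(-3 + 8) = 5 - 1/5 = 5 - 1*⅕ = 5 - ⅕ = 24/5 ≈ 4.8000)
y(v, t) = 24/5 + t² (y(v, t) = t*t + 24/5 = t² + 24/5 = 24/5 + t²)
-4 + 1*y(6, -1*1) = -4 + 1*(24/5 + (-1*1)²) = -4 + 1*(24/5 + (-1)²) = -4 + 1*(24/5 + 1) = -4 + 1*(29/5) = -4 + 29/5 = 9/5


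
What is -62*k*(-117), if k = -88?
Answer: -638352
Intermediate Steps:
-62*k*(-117) = -62*(-88)*(-117) = 5456*(-117) = -638352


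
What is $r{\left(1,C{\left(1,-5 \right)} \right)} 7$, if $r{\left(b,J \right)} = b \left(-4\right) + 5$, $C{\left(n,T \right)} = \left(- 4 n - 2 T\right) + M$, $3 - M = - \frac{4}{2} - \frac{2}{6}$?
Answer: $7$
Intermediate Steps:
$M = \frac{16}{3}$ ($M = 3 - \left(- \frac{4}{2} - \frac{2}{6}\right) = 3 - \left(\left(-4\right) \frac{1}{2} - \frac{1}{3}\right) = 3 - \left(-2 - \frac{1}{3}\right) = 3 - - \frac{7}{3} = 3 + \frac{7}{3} = \frac{16}{3} \approx 5.3333$)
$C{\left(n,T \right)} = \frac{16}{3} - 4 n - 2 T$ ($C{\left(n,T \right)} = \left(- 4 n - 2 T\right) + \frac{16}{3} = \frac{16}{3} - 4 n - 2 T$)
$r{\left(b,J \right)} = 5 - 4 b$ ($r{\left(b,J \right)} = - 4 b + 5 = 5 - 4 b$)
$r{\left(1,C{\left(1,-5 \right)} \right)} 7 = \left(5 - 4\right) 7 = 1 \cdot 7 = 7$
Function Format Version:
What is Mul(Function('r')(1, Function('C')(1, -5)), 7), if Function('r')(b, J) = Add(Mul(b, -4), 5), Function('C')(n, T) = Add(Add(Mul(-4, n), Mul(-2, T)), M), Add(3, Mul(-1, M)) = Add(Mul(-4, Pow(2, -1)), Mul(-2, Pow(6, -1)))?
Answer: 7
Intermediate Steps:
M = Rational(16, 3) (M = Add(3, Mul(-1, Add(Mul(-4, Pow(2, -1)), Mul(-2, Pow(6, -1))))) = Add(3, Mul(-1, Add(Mul(-4, Rational(1, 2)), Mul(-2, Rational(1, 6))))) = Add(3, Mul(-1, Add(-2, Rational(-1, 3)))) = Add(3, Mul(-1, Rational(-7, 3))) = Add(3, Rational(7, 3)) = Rational(16, 3) ≈ 5.3333)
Function('C')(n, T) = Add(Rational(16, 3), Mul(-4, n), Mul(-2, T)) (Function('C')(n, T) = Add(Add(Mul(-4, n), Mul(-2, T)), Rational(16, 3)) = Add(Rational(16, 3), Mul(-4, n), Mul(-2, T)))
Function('r')(b, J) = Add(5, Mul(-4, b)) (Function('r')(b, J) = Add(Mul(-4, b), 5) = Add(5, Mul(-4, b)))
Mul(Function('r')(1, Function('C')(1, -5)), 7) = Mul(Add(5, Mul(-4, 1)), 7) = Mul(Add(5, -4), 7) = Mul(1, 7) = 7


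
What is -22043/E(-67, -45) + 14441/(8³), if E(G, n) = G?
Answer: 182889/512 ≈ 357.21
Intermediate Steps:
-22043/E(-67, -45) + 14441/(8³) = -22043/(-67) + 14441/(8³) = -22043*(-1/67) + 14441/512 = 329 + 14441*(1/512) = 329 + 14441/512 = 182889/512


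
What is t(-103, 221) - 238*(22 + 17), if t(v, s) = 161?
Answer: -9121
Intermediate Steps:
t(-103, 221) - 238*(22 + 17) = 161 - 238*(22 + 17) = 161 - 238*39 = 161 - 1*9282 = 161 - 9282 = -9121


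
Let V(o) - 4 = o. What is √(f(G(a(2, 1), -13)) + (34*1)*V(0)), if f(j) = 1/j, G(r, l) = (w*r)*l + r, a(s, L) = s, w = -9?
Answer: √1893723/118 ≈ 11.662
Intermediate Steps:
V(o) = 4 + o
G(r, l) = r - 9*l*r (G(r, l) = (-9*r)*l + r = -9*l*r + r = r - 9*l*r)
√(f(G(a(2, 1), -13)) + (34*1)*V(0)) = √(1/(2*(1 - 9*(-13))) + (34*1)*(4 + 0)) = √(1/(2*(1 + 117)) + 34*4) = √(1/(2*118) + 136) = √(1/236 + 136) = √(32097/236) = √1893723/118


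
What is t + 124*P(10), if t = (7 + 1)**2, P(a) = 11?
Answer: 1428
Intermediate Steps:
t = 64 (t = 8**2 = 64)
t + 124*P(10) = 64 + 124*11 = 64 + 1364 = 1428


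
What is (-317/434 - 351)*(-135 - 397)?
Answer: 5800738/31 ≈ 1.8712e+5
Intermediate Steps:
(-317/434 - 351)*(-135 - 397) = (-317*1/434 - 351)*(-532) = (-317/434 - 351)*(-532) = -152651/434*(-532) = 5800738/31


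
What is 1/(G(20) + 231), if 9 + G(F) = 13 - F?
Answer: 1/215 ≈ 0.0046512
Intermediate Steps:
G(F) = 4 - F (G(F) = -9 + (13 - F) = 4 - F)
1/(G(20) + 231) = 1/((4 - 1*20) + 231) = 1/((4 - 20) + 231) = 1/(-16 + 231) = 1/215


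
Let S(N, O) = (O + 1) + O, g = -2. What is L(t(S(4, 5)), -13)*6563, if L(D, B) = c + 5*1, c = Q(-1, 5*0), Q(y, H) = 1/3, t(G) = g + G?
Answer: 105008/3 ≈ 35003.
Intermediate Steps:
S(N, O) = 1 + 2*O (S(N, O) = (1 + O) + O = 1 + 2*O)
t(G) = -2 + G
Q(y, H) = ⅓ (Q(y, H) = 1*(⅓) = ⅓)
c = ⅓ ≈ 0.33333
L(D, B) = 16/3 (L(D, B) = ⅓ + 5*1 = ⅓ + 5 = 16/3)
L(t(S(4, 5)), -13)*6563 = (16/3)*6563 = 105008/3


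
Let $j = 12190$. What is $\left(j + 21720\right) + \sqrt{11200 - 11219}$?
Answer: $33910 + i \sqrt{19} \approx 33910.0 + 4.3589 i$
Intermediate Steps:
$\left(j + 21720\right) + \sqrt{11200 - 11219} = \left(12190 + 21720\right) + \sqrt{11200 - 11219} = 33910 + \sqrt{-19} = 33910 + i \sqrt{19}$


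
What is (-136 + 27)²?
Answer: 11881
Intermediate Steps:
(-136 + 27)² = (-109)² = 11881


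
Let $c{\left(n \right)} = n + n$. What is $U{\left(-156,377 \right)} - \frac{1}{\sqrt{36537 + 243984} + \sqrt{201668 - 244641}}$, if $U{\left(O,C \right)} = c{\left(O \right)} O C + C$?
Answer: $18349721 - \frac{1}{3 \sqrt{31169} + 7 i \sqrt{877}} \approx 1.835 \cdot 10^{7} + 0.00064081 i$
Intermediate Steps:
$c{\left(n \right)} = 2 n$
$U{\left(O,C \right)} = C + 2 C O^{2}$ ($U{\left(O,C \right)} = 2 O O C + C = 2 O^{2} C + C = 2 C O^{2} + C = C + 2 C O^{2}$)
$U{\left(-156,377 \right)} - \frac{1}{\sqrt{36537 + 243984} + \sqrt{201668 - 244641}} = 377 \left(1 + 2 \left(-156\right)^{2}\right) - \frac{1}{\sqrt{36537 + 243984} + \sqrt{201668 - 244641}} = 377 \left(1 + 2 \cdot 24336\right) - \frac{1}{\sqrt{280521} + \sqrt{-42973}} = 377 \left(1 + 48672\right) - \frac{1}{3 \sqrt{31169} + 7 i \sqrt{877}} = 377 \cdot 48673 - \frac{1}{3 \sqrt{31169} + 7 i \sqrt{877}} = 18349721 - \frac{1}{3 \sqrt{31169} + 7 i \sqrt{877}}$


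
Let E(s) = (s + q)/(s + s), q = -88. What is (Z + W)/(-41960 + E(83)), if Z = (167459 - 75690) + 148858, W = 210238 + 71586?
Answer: -86726866/6965365 ≈ -12.451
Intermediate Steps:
E(s) = (-88 + s)/(2*s) (E(s) = (s - 88)/(s + s) = (-88 + s)/((2*s)) = (-88 + s)*(1/(2*s)) = (-88 + s)/(2*s))
W = 281824
Z = 240627 (Z = 91769 + 148858 = 240627)
(Z + W)/(-41960 + E(83)) = (240627 + 281824)/(-41960 + (1/2)*(-88 + 83)/83) = 522451/(-41960 + (1/2)*(1/83)*(-5)) = 522451/(-41960 - 5/166) = 522451/(-6965365/166) = 522451*(-166/6965365) = -86726866/6965365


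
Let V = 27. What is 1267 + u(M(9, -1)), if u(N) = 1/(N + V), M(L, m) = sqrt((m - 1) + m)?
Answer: 309157/244 - I*sqrt(3)/732 ≈ 1267.0 - 0.0023662*I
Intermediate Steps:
M(L, m) = sqrt(-1 + 2*m) (M(L, m) = sqrt((-1 + m) + m) = sqrt(-1 + 2*m))
u(N) = 1/(27 + N) (u(N) = 1/(N + 27) = 1/(27 + N))
1267 + u(M(9, -1)) = 1267 + 1/(27 + sqrt(-1 + 2*(-1))) = 1267 + 1/(27 + sqrt(-1 - 2)) = 1267 + 1/(27 + sqrt(-3)) = 1267 + 1/(27 + I*sqrt(3))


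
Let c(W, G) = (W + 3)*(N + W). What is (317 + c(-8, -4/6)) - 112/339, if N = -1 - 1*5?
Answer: 131081/339 ≈ 386.67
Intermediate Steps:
N = -6 (N = -1 - 5 = -6)
c(W, G) = (-6 + W)*(3 + W) (c(W, G) = (W + 3)*(-6 + W) = (3 + W)*(-6 + W) = (-6 + W)*(3 + W))
(317 + c(-8, -4/6)) - 112/339 = (317 + (-18 + (-8)² - 3*(-8))) - 112/339 = (317 + (-18 + 64 + 24)) - 112*1/339 = (317 + 70) - 112/339 = 387 - 112/339 = 131081/339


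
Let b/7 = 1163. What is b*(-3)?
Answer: -24423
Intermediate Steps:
b = 8141 (b = 7*1163 = 8141)
b*(-3) = 8141*(-3) = -24423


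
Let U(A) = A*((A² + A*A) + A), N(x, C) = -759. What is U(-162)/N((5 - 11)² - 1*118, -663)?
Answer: 2825604/253 ≈ 11168.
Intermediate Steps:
U(A) = A*(A + 2*A²) (U(A) = A*((A² + A²) + A) = A*(2*A² + A) = A*(A + 2*A²))
U(-162)/N((5 - 11)² - 1*118, -663) = ((-162)²*(1 + 2*(-162)))/(-759) = (26244*(1 - 324))*(-1/759) = (26244*(-323))*(-1/759) = -8476812*(-1/759) = 2825604/253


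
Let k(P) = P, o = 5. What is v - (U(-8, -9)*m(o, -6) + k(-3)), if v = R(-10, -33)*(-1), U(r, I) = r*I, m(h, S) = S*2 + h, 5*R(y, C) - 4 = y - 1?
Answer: 2542/5 ≈ 508.40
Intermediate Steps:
R(y, C) = ⅗ + y/5 (R(y, C) = ⅘ + (y - 1)/5 = ⅘ + (-1 + y)/5 = ⅘ + (-⅕ + y/5) = ⅗ + y/5)
m(h, S) = h + 2*S (m(h, S) = 2*S + h = h + 2*S)
U(r, I) = I*r
v = 7/5 (v = (⅗ + (⅕)*(-10))*(-1) = (⅗ - 2)*(-1) = -7/5*(-1) = 7/5 ≈ 1.4000)
v - (U(-8, -9)*m(o, -6) + k(-3)) = 7/5 - ((-9*(-8))*(5 + 2*(-6)) - 3) = 7/5 - (72*(5 - 12) - 3) = 7/5 - (72*(-7) - 3) = 7/5 - (-504 - 3) = 7/5 - 1*(-507) = 7/5 + 507 = 2542/5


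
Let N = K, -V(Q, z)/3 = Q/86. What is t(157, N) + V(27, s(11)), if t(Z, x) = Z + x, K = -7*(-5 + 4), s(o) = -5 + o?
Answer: 14023/86 ≈ 163.06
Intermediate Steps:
K = 7 (K = -7*(-1) = 7)
V(Q, z) = -3*Q/86
N = 7
t(157, N) + V(27, s(11)) = (157 + 7) - 3/86*27 = 164 - 81/86 = 14023/86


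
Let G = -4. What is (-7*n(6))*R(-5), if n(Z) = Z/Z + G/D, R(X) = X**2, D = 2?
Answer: 175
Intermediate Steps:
n(Z) = -1 (n(Z) = Z/Z - 4/2 = 1 - 4*1/2 = 1 - 2 = -1)
(-7*n(6))*R(-5) = -7*(-1)*(-5)**2 = 7*25 = 175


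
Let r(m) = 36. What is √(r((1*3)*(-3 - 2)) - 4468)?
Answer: 4*I*√277 ≈ 66.573*I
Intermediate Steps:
√(r((1*3)*(-3 - 2)) - 4468) = √(36 - 4468) = √(-4432) = 4*I*√277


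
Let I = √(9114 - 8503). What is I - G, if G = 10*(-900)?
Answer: 9000 + √611 ≈ 9024.7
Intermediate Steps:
I = √611 ≈ 24.718
G = -9000
I - G = √611 - 1*(-9000) = √611 + 9000 = 9000 + √611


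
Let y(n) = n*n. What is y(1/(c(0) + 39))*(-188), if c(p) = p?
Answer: -188/1521 ≈ -0.12360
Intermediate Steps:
y(n) = n**2
y(1/(c(0) + 39))*(-188) = (1/(0 + 39))**2*(-188) = (1/39)**2*(-188) = (1/1521)*(-188) = -188/1521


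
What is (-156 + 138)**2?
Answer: 324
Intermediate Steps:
(-156 + 138)**2 = (-18)**2 = 324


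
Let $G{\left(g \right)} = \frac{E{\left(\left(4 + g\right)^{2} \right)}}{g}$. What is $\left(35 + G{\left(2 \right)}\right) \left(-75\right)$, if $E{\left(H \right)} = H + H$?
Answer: $-5325$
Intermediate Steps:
$E{\left(H \right)} = 2 H$
$G{\left(g \right)} = \frac{2 \left(4 + g\right)^{2}}{g}$
$\left(35 + G{\left(2 \right)}\right) \left(-75\right) = \left(35 + \frac{2 \left(4 + 2\right)^{2}}{2}\right) \left(-75\right) = \left(35 + 2 \cdot \frac{1}{2} \cdot 6^{2}\right) \left(-75\right) = \left(35 + 2 \cdot \frac{1}{2} \cdot 36\right) \left(-75\right) = \left(35 + 36\right) \left(-75\right) = 71 \left(-75\right) = -5325$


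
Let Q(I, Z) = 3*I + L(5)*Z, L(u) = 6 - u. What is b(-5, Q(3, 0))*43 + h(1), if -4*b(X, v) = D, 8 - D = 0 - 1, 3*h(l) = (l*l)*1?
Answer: -1157/12 ≈ -96.417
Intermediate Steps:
h(l) = l**2/3 (h(l) = ((l*l)*1)/3 = (l**2*1)/3 = l**2/3)
D = 9 (D = 8 - (0 - 1) = 8 - 1*(-1) = 8 + 1 = 9)
Q(I, Z) = Z + 3*I (Q(I, Z) = 3*I + (6 - 1*5)*Z = 3*I + (6 - 5)*Z = 3*I + 1*Z = 3*I + Z = Z + 3*I)
b(X, v) = -9/4 (b(X, v) = -1/4*9 = -9/4)
b(-5, Q(3, 0))*43 + h(1) = -9/4*43 + (1/3)*1**2 = -387/4 + (1/3)*1 = -387/4 + 1/3 = -1157/12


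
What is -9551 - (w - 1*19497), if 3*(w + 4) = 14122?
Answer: 15728/3 ≈ 5242.7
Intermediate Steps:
w = 14110/3 (w = -4 + (⅓)*14122 = -4 + 14122/3 = 14110/3 ≈ 4703.3)
-9551 - (w - 1*19497) = -9551 - (14110/3 - 1*19497) = -9551 - (14110/3 - 19497) = -9551 - 1*(-44381/3) = -9551 + 44381/3 = 15728/3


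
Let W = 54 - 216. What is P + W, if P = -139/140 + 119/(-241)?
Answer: -5516039/33740 ≈ -163.49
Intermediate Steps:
W = -162
P = -50159/33740 (P = -139*1/140 + 119*(-1/241) = -139/140 - 119/241 = -50159/33740 ≈ -1.4866)
P + W = -50159/33740 - 162 = -5516039/33740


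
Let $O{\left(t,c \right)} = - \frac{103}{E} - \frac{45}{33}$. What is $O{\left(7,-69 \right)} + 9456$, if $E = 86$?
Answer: $\frac{8942953}{946} \approx 9453.4$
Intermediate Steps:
$O{\left(t,c \right)} = - \frac{2423}{946}$ ($O{\left(t,c \right)} = - \frac{103}{86} - \frac{45}{33} = \left(-103\right) \frac{1}{86} - \frac{15}{11} = - \frac{103}{86} - \frac{15}{11} = - \frac{2423}{946}$)
$O{\left(7,-69 \right)} + 9456 = - \frac{2423}{946} + 9456 = \frac{8942953}{946}$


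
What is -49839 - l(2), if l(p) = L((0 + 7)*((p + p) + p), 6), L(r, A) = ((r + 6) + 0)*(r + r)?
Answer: -53871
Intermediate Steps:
L(r, A) = 2*r*(6 + r) (L(r, A) = ((6 + r) + 0)*(2*r) = (6 + r)*(2*r) = 2*r*(6 + r))
l(p) = 42*p*(6 + 21*p) (l(p) = 2*((0 + 7)*((p + p) + p))*(6 + (0 + 7)*((p + p) + p)) = 2*(7*(2*p + p))*(6 + 7*(2*p + p)) = 2*(7*(3*p))*(6 + 7*(3*p)) = 2*(21*p)*(6 + 21*p) = 42*p*(6 + 21*p))
-49839 - l(2) = -49839 - 126*2*(2 + 7*2) = -49839 - 126*2*(2 + 14) = -49839 - 126*2*16 = -49839 - 1*4032 = -49839 - 4032 = -53871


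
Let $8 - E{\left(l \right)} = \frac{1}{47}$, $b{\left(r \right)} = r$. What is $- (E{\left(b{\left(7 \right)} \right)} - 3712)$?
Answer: $\frac{174089}{47} \approx 3704.0$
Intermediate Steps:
$E{\left(l \right)} = \frac{375}{47}$ ($E{\left(l \right)} = 8 - \frac{1}{47} = \frac{375}{47}$)
$- (E{\left(b{\left(7 \right)} \right)} - 3712) = - (\frac{375}{47} - 3712) = \left(-1\right) \left(- \frac{174089}{47}\right) = \frac{174089}{47}$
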